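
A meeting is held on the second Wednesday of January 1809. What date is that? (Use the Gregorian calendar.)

January 11, 1809

January 1, 1809 is a Sunday.
The first Wednesday is therefore January 4 (3 days later).
The second Wednesday is 4 + 1×7 = January 11.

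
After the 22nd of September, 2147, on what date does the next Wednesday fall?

Sep 22, 2147 is a Friday.
From Friday to the next Wednesday is 5 days.
Sep 22, 2147 + 5 = Sep 27, 2147.

September 27, 2147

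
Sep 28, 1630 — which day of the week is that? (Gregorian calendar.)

Saturday

Doomsday rule: the anchor day for the 1600s is Tuesday. For year 30: 30÷12 = 2 r 6, and 6÷4 = 1, so 2+6+1 = 9.
Tuesday + 9 ≡ Thursday — that's 1630's doomsday.
In September the doomsday date is Sep 5.
Sep 28 is 23 days after Sep 5; 23 mod 7 = 2, so Thursday + 2 = Saturday.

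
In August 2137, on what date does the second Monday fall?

August 1, 2137 is a Thursday.
The first Monday is therefore August 5 (4 days later).
The second Monday is 5 + 1×7 = August 12.

August 12, 2137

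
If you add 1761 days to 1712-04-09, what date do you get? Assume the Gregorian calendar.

+365 (one year) → Apr 9, 1713 (1396 left).
+365 (one year) → Apr 9, 1714 (1031 left).
+365 (one year) → Apr 9, 1715 (666 left).
+366 (one year; includes Feb 29, 1716) → Apr 9, 1716 (300 left).
Apr has 30 days: +22 → May 1, 1716 (278 left).
May has 31 days: +31 → Jun 1, 1716 (247 left).
Jun has 30 days: +30 → Jul 1, 1716 (217 left).
Jul has 31 days: +31 → Aug 1, 1716 (186 left).
Aug has 31 days: +31 → Sep 1, 1716 (155 left).
Sep has 30 days: +30 → Oct 1, 1716 (125 left).
Oct has 31 days: +31 → Nov 1, 1716 (94 left).
Nov has 30 days: +30 → Dec 1, 1716 (64 left).
Dec has 31 days: +31 → Jan 1, 1717 (33 left).
Jan has 31 days: +31 → Feb 1, 1717 (2 left).
+2 → Feb 3, 1717.

February 3, 1717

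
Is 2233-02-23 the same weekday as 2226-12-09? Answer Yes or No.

Yes

From Dec 9, 2226 to Feb 23, 2233 is 2268 days.
2268 mod 7 = 0, so they are the same weekday.
(Dec 9, 2226 is a Saturday; Feb 23, 2233 is a Saturday.)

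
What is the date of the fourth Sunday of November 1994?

November 27, 1994

November 1, 1994 is a Tuesday.
The first Sunday is therefore November 6 (5 days later).
The fourth Sunday is 6 + 3×7 = November 27.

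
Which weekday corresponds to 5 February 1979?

January 1, 1979 is a Monday.
Jan 1, 1979 → Feb 1, 1979: 31 days (January has 31).
Feb 1, 1979 → Feb 5, 1979: 4 days.
Total: 35 days.
35 mod 7 = 0, so Monday + 0 = Monday.

Monday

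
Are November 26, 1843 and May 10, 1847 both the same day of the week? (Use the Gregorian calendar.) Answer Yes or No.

From Nov 26, 1843 to May 10, 1847 is 1261 days.
1261 mod 7 = 1, so they are different weekdays.
(Nov 26, 1843 is a Sunday; May 10, 1847 is a Monday.)

No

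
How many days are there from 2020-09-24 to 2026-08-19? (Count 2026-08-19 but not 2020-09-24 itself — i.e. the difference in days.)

2155

Sep 24, 2020 → Sep 24, 2021: 365 days.
Sep 24, 2021 → Sep 24, 2022: 365 days.
Sep 24, 2022 → Sep 24, 2023: 365 days.
Sep 24, 2023 → Sep 24, 2024: 366 days (Feb 29, 2024 is in that span).
Sep 24, 2024 → Sep 24, 2025: 365 days.
Sep 24, 2025 → Oct 24, 2025: 30 days (September has 30).
Oct 24, 2025 → Nov 24, 2025: 31 days (October has 31).
Nov 24, 2025 → Dec 24, 2025: 30 days (November has 30).
Dec 24, 2025 → Jan 24, 2026: 31 days (December has 31).
Jan 24, 2026 → Feb 24, 2026: 31 days (January has 31).
Feb 24, 2026 → Mar 24, 2026: 28 days (February has 28).
Mar 24, 2026 → Apr 24, 2026: 31 days (March has 31).
Apr 24, 2026 → May 24, 2026: 30 days (April has 30).
May 24, 2026 → Jun 24, 2026: 31 days (May has 31).
Jun 24, 2026 → Jul 24, 2026: 30 days (June has 30).
Jul 24, 2026 → Aug 19, 2026: 26 days.
Total: 2155 days.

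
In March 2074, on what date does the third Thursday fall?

March 1, 2074 is a Thursday.
The first Thursday is therefore March 1 (same day).
The third Thursday is 1 + 2×7 = March 15.

March 15, 2074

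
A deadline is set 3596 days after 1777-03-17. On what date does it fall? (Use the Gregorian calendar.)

January 20, 1787

+365 (one year) → Mar 17, 1778 (3231 left).
+365 (one year) → Mar 17, 1779 (2866 left).
+366 (one year; includes Feb 29, 1780) → Mar 17, 1780 (2500 left).
+365 (one year) → Mar 17, 1781 (2135 left).
+365 (one year) → Mar 17, 1782 (1770 left).
+365 (one year) → Mar 17, 1783 (1405 left).
+366 (one year; includes Feb 29, 1784) → Mar 17, 1784 (1039 left).
+365 (one year) → Mar 17, 1785 (674 left).
+365 (one year) → Mar 17, 1786 (309 left).
Mar has 31 days: +15 → Apr 1, 1786 (294 left).
Apr has 30 days: +30 → May 1, 1786 (264 left).
May has 31 days: +31 → Jun 1, 1786 (233 left).
Jun has 30 days: +30 → Jul 1, 1786 (203 left).
Jul has 31 days: +31 → Aug 1, 1786 (172 left).
Aug has 31 days: +31 → Sep 1, 1786 (141 left).
Sep has 30 days: +30 → Oct 1, 1786 (111 left).
Oct has 31 days: +31 → Nov 1, 1786 (80 left).
Nov has 30 days: +30 → Dec 1, 1786 (50 left).
Dec has 31 days: +31 → Jan 1, 1787 (19 left).
+19 → Jan 20, 1787.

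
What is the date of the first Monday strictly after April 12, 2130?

Apr 12, 2130 is a Wednesday.
From Wednesday to the next Monday is 5 days.
Apr 12, 2130 + 5 = Apr 17, 2130.

April 17, 2130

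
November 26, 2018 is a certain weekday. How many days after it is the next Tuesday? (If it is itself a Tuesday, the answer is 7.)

1

Nov 26, 2018 is a Monday.
From Monday to the next Tuesday is 1 day.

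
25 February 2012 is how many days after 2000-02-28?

4380

Feb 28, 2000 → Feb 28, 2001: 366 days (Feb 29, 2000 is in that span).
Feb 28, 2001 → Feb 28, 2002: 365 days.
Feb 28, 2002 → Feb 28, 2003: 365 days.
Feb 28, 2003 → Feb 28, 2004: 365 days.
Feb 28, 2004 → Feb 28, 2005: 366 days (Feb 29, 2004 is in that span).
Feb 28, 2005 → Feb 28, 2006: 365 days.
Feb 28, 2006 → Feb 28, 2007: 365 days.
Feb 28, 2007 → Feb 28, 2008: 365 days.
Feb 28, 2008 → Feb 28, 2009: 366 days (Feb 29, 2008 is in that span).
Feb 28, 2009 → Feb 28, 2010: 365 days.
Feb 28, 2010 → Feb 28, 2011: 365 days.
Feb 28, 2011 → Mar 28, 2011: 28 days (February has 28).
Mar 28, 2011 → Apr 28, 2011: 31 days (March has 31).
Apr 28, 2011 → May 28, 2011: 30 days (April has 30).
May 28, 2011 → Jun 28, 2011: 31 days (May has 31).
Jun 28, 2011 → Jul 28, 2011: 30 days (June has 30).
Jul 28, 2011 → Aug 28, 2011: 31 days (July has 31).
Aug 28, 2011 → Sep 28, 2011: 31 days (August has 31).
Sep 28, 2011 → Oct 28, 2011: 30 days (September has 30).
Oct 28, 2011 → Nov 28, 2011: 31 days (October has 31).
Nov 28, 2011 → Dec 28, 2011: 30 days (November has 30).
Dec 28, 2011 → Jan 28, 2012: 31 days (December has 31).
Jan 28, 2012 → Feb 25, 2012: 28 days.
Total: 4380 days.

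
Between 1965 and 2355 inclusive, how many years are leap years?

94

Multiples of 4 in [1965,2355]: 97.
Of those, multiples of 100: 4 (not leap unless ÷400).
Multiples of 400: 1.
Leap years = 97 − 4 + 1 = 94.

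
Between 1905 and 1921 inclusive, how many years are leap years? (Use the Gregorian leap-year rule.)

Multiples of 4 in [1905,1921]: 4.
Of those, multiples of 100: 0 (not leap unless ÷400).
Multiples of 400: 0.
Leap years = 4 − 0 + 0 = 4.

4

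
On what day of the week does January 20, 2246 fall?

Doomsday rule: the anchor day for the 2200s is Friday. For year 46: 46÷12 = 3 r 10, and 10÷4 = 2, so 3+10+2 = 15.
Friday + 15 ≡ Saturday — that's 2246's doomsday.
In January the doomsday date is Jan 3 (2246 is not a leap year).
Jan 20 is 17 days after Jan 3; 17 mod 7 = 3, so Saturday + 3 = Tuesday.

Tuesday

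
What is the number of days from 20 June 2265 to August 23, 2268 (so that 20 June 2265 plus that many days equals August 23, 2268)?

1160

Jun 20, 2265 → Jun 20, 2266: 365 days.
Jun 20, 2266 → Jun 20, 2267: 365 days.
Jun 20, 2267 → Jun 20, 2268: 366 days (Feb 29, 2268 is in that span).
Jun 20, 2268 → Jul 20, 2268: 30 days (June has 30).
Jul 20, 2268 → Aug 20, 2268: 31 days (July has 31).
Aug 20, 2268 → Aug 23, 2268: 3 days.
Total: 1160 days.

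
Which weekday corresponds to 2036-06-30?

Monday

Doomsday rule: the anchor day for the 2000s is Tuesday. For year 36: 36÷12 = 3 r 0, and 0÷4 = 0, so 3+0+0 = 3.
Tuesday + 3 ≡ Friday — that's 2036's doomsday.
In June the doomsday date is Jun 6.
Jun 30 is 24 days after Jun 6; 24 mod 7 = 3, so Friday + 3 = Monday.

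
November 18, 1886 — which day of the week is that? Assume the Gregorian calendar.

Thursday

Doomsday rule: the anchor day for the 1800s is Friday. For year 86: 86÷12 = 7 r 2, and 2÷4 = 0, so 7+2+0 = 9.
Friday + 9 ≡ Sunday — that's 1886's doomsday.
In November the doomsday date is Nov 7.
Nov 18 is 11 days after Nov 7; 11 mod 7 = 4, so Sunday + 4 = Thursday.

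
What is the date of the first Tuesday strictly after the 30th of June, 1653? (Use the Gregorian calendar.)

Jun 30, 1653 is a Monday.
From Monday to the next Tuesday is 1 day.
Jun 30, 1653 + 1 = Jul 1, 1653.

July 1, 1653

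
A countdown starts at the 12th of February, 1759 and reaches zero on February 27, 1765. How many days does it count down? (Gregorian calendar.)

Feb 12, 1759 → Feb 12, 1760: 365 days.
Feb 12, 1760 → Feb 12, 1761: 366 days (Feb 29, 1760 is in that span).
Feb 12, 1761 → Feb 12, 1762: 365 days.
Feb 12, 1762 → Feb 12, 1763: 365 days.
Feb 12, 1763 → Feb 12, 1764: 365 days.
Feb 12, 1764 → Mar 12, 1764: 29 days (February has 29).
Mar 12, 1764 → Apr 12, 1764: 31 days (March has 31).
Apr 12, 1764 → May 12, 1764: 30 days (April has 30).
May 12, 1764 → Jun 12, 1764: 31 days (May has 31).
Jun 12, 1764 → Jul 12, 1764: 30 days (June has 30).
Jul 12, 1764 → Aug 12, 1764: 31 days (July has 31).
Aug 12, 1764 → Sep 12, 1764: 31 days (August has 31).
Sep 12, 1764 → Oct 12, 1764: 30 days (September has 30).
Oct 12, 1764 → Nov 12, 1764: 31 days (October has 31).
Nov 12, 1764 → Dec 12, 1764: 30 days (November has 30).
Dec 12, 1764 → Jan 12, 1765: 31 days (December has 31).
Jan 12, 1765 → Feb 12, 1765: 31 days (January has 31).
Feb 12, 1765 → Feb 27, 1765: 15 days.
Total: 2207 days.

2207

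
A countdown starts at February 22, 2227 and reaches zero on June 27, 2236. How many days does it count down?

3413

Feb 22, 2227 → Feb 22, 2228: 365 days.
Feb 22, 2228 → Feb 22, 2229: 366 days (Feb 29, 2228 is in that span).
Feb 22, 2229 → Feb 22, 2230: 365 days.
Feb 22, 2230 → Feb 22, 2231: 365 days.
Feb 22, 2231 → Feb 22, 2232: 365 days.
Feb 22, 2232 → Feb 22, 2233: 366 days (Feb 29, 2232 is in that span).
Feb 22, 2233 → Feb 22, 2234: 365 days.
Feb 22, 2234 → Feb 22, 2235: 365 days.
Feb 22, 2235 → Feb 22, 2236: 365 days.
Feb 22, 2236 → Mar 22, 2236: 29 days (February has 29).
Mar 22, 2236 → Apr 22, 2236: 31 days (March has 31).
Apr 22, 2236 → May 22, 2236: 30 days (April has 30).
May 22, 2236 → Jun 22, 2236: 31 days (May has 31).
Jun 22, 2236 → Jun 27, 2236: 5 days.
Total: 3413 days.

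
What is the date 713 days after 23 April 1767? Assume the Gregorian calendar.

+366 (one year; includes Feb 29, 1768) → Apr 23, 1768 (347 left).
Apr has 30 days: +8 → May 1, 1768 (339 left).
May has 31 days: +31 → Jun 1, 1768 (308 left).
Jun has 30 days: +30 → Jul 1, 1768 (278 left).
Jul has 31 days: +31 → Aug 1, 1768 (247 left).
Aug has 31 days: +31 → Sep 1, 1768 (216 left).
Sep has 30 days: +30 → Oct 1, 1768 (186 left).
Oct has 31 days: +31 → Nov 1, 1768 (155 left).
Nov has 30 days: +30 → Dec 1, 1768 (125 left).
Dec has 31 days: +31 → Jan 1, 1769 (94 left).
Jan has 31 days: +31 → Feb 1, 1769 (63 left).
Feb has 28 days: +28 → Mar 1, 1769 (35 left).
Mar has 31 days: +31 → Apr 1, 1769 (4 left).
+4 → Apr 5, 1769.

April 5, 1769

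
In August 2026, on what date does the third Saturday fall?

August 15, 2026

August 1, 2026 is a Saturday.
The first Saturday is therefore August 1 (same day).
The third Saturday is 1 + 2×7 = August 15.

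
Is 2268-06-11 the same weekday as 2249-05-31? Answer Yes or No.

Yes

From May 31, 2249 to Jun 11, 2268 is 6951 days.
6951 mod 7 = 0, so they are the same weekday.
(May 31, 2249 is a Thursday; Jun 11, 2268 is a Thursday.)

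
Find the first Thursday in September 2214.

September 1, 2214

September 1, 2214 is a Thursday.
The first Thursday is therefore September 1 (same day).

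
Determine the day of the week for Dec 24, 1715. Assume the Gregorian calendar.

Tuesday

Doomsday rule: the anchor day for the 1700s is Sunday. For year 15: 15÷12 = 1 r 3, and 3÷4 = 0, so 1+3+0 = 4.
Sunday + 4 ≡ Thursday — that's 1715's doomsday.
In December the doomsday date is Dec 12.
Dec 24 is 12 days after Dec 12; 12 mod 7 = 5, so Thursday + 5 = Tuesday.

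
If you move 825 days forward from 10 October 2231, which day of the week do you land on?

Oct 10, 2231 is a Monday.
825 mod 7 = 6, so 825 days after a Monday is Monday + 6 = Sunday.

Sunday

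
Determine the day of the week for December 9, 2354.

Thursday

Doomsday rule: the anchor day for the 2300s is Wednesday. For year 54: 54÷12 = 4 r 6, and 6÷4 = 1, so 4+6+1 = 11.
Wednesday + 11 ≡ Sunday — that's 2354's doomsday.
In December the doomsday date is Dec 12.
Dec 9 is 3 days before Dec 12; 3 mod 7 = 3, so Sunday − 3 = Thursday.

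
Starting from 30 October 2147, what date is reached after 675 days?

September 4, 2149

+366 (one year; includes Feb 29, 2148) → Oct 30, 2148 (309 left).
Oct has 31 days: +2 → Nov 1, 2148 (307 left).
Nov has 30 days: +30 → Dec 1, 2148 (277 left).
Dec has 31 days: +31 → Jan 1, 2149 (246 left).
Jan has 31 days: +31 → Feb 1, 2149 (215 left).
Feb has 28 days: +28 → Mar 1, 2149 (187 left).
Mar has 31 days: +31 → Apr 1, 2149 (156 left).
Apr has 30 days: +30 → May 1, 2149 (126 left).
May has 31 days: +31 → Jun 1, 2149 (95 left).
Jun has 30 days: +30 → Jul 1, 2149 (65 left).
Jul has 31 days: +31 → Aug 1, 2149 (34 left).
Aug has 31 days: +31 → Sep 1, 2149 (3 left).
+3 → Sep 4, 2149.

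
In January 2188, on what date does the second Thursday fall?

January 10, 2188

January 1, 2188 is a Tuesday.
The first Thursday is therefore January 3 (2 days later).
The second Thursday is 3 + 1×7 = January 10.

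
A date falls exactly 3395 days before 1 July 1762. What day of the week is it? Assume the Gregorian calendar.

Jul 1, 1762 is a Thursday.
3395 mod 7 = 0, so 3395 days before a Thursday is Thursday − 0 = Thursday.

Thursday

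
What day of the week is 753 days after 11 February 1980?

Feb 11, 1980 is a Monday.
753 mod 7 = 4, so 753 days after a Monday is Monday + 4 = Friday.

Friday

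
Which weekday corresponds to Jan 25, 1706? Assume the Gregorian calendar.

Doomsday rule: the anchor day for the 1700s is Sunday. For year 06: 6÷12 = 0 r 6, and 6÷4 = 1, so 0+6+1 = 7.
Sunday + 7 ≡ Sunday — that's 1706's doomsday.
In January the doomsday date is Jan 3 (1706 is not a leap year).
Jan 25 is 22 days after Jan 3; 22 mod 7 = 1, so Sunday + 1 = Monday.

Monday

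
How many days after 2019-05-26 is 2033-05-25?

5113

May 26, 2019 → May 26, 2020: 366 days (Feb 29, 2020 is in that span).
May 26, 2020 → May 26, 2021: 365 days.
May 26, 2021 → May 26, 2022: 365 days.
May 26, 2022 → May 26, 2023: 365 days.
May 26, 2023 → May 26, 2024: 366 days (Feb 29, 2024 is in that span).
May 26, 2024 → May 26, 2025: 365 days.
May 26, 2025 → May 26, 2026: 365 days.
May 26, 2026 → May 26, 2027: 365 days.
May 26, 2027 → May 26, 2028: 366 days (Feb 29, 2028 is in that span).
May 26, 2028 → May 26, 2029: 365 days.
May 26, 2029 → May 26, 2030: 365 days.
May 26, 2030 → May 26, 2031: 365 days.
May 26, 2031 → May 26, 2032: 366 days (Feb 29, 2032 is in that span).
May 26, 2032 → Jun 26, 2032: 31 days (May has 31).
Jun 26, 2032 → Jul 26, 2032: 30 days (June has 30).
Jul 26, 2032 → Aug 26, 2032: 31 days (July has 31).
Aug 26, 2032 → Sep 26, 2032: 31 days (August has 31).
Sep 26, 2032 → Oct 26, 2032: 30 days (September has 30).
Oct 26, 2032 → Nov 26, 2032: 31 days (October has 31).
Nov 26, 2032 → Dec 26, 2032: 30 days (November has 30).
Dec 26, 2032 → Jan 26, 2033: 31 days (December has 31).
Jan 26, 2033 → Feb 26, 2033: 31 days (January has 31).
Feb 26, 2033 → Mar 26, 2033: 28 days (February has 28).
Mar 26, 2033 → Apr 26, 2033: 31 days (March has 31).
Apr 26, 2033 → May 25, 2033: 29 days.
Total: 5113 days.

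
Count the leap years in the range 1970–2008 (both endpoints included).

10

Multiples of 4 in [1970,2008]: 10.
Of those, multiples of 100: 1 (not leap unless ÷400).
Multiples of 400: 1.
Leap years = 10 − 1 + 1 = 10.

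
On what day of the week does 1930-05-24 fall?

Doomsday rule: the anchor day for the 1900s is Wednesday. For year 30: 30÷12 = 2 r 6, and 6÷4 = 1, so 2+6+1 = 9.
Wednesday + 9 ≡ Friday — that's 1930's doomsday.
In May the doomsday date is May 9.
May 24 is 15 days after May 9; 15 mod 7 = 1, so Friday + 1 = Saturday.

Saturday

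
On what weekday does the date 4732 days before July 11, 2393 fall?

Jul 11, 2393 is a Sunday.
4732 mod 7 = 0, so 4732 days before a Sunday is Sunday − 0 = Sunday.

Sunday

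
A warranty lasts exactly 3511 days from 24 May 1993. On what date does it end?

January 3, 2003

+365 (one year) → May 24, 1994 (3146 left).
+365 (one year) → May 24, 1995 (2781 left).
+366 (one year; includes Feb 29, 1996) → May 24, 1996 (2415 left).
+365 (one year) → May 24, 1997 (2050 left).
+365 (one year) → May 24, 1998 (1685 left).
+365 (one year) → May 24, 1999 (1320 left).
+366 (one year; includes Feb 29, 2000) → May 24, 2000 (954 left).
+365 (one year) → May 24, 2001 (589 left).
+365 (one year) → May 24, 2002 (224 left).
May has 31 days: +8 → Jun 1, 2002 (216 left).
Jun has 30 days: +30 → Jul 1, 2002 (186 left).
Jul has 31 days: +31 → Aug 1, 2002 (155 left).
Aug has 31 days: +31 → Sep 1, 2002 (124 left).
Sep has 30 days: +30 → Oct 1, 2002 (94 left).
Oct has 31 days: +31 → Nov 1, 2002 (63 left).
Nov has 30 days: +30 → Dec 1, 2002 (33 left).
Dec has 31 days: +31 → Jan 1, 2003 (2 left).
+2 → Jan 3, 2003.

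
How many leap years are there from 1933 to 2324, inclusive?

Multiples of 4 in [1933,2324]: 98.
Of those, multiples of 100: 4 (not leap unless ÷400).
Multiples of 400: 1.
Leap years = 98 − 4 + 1 = 95.

95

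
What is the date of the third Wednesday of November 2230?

November 17, 2230

November 1, 2230 is a Monday.
The first Wednesday is therefore November 3 (2 days later).
The third Wednesday is 3 + 2×7 = November 17.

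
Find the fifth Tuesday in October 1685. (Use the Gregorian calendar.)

October 30, 1685

October 1, 1685 is a Monday.
The first Tuesday is therefore October 2 (1 days later).
The fifth Tuesday is 2 + 4×7 = October 30.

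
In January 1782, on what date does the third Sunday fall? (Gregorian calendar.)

January 20, 1782

January 1, 1782 is a Tuesday.
The first Sunday is therefore January 6 (5 days later).
The third Sunday is 6 + 2×7 = January 20.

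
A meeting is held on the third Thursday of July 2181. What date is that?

July 19, 2181

July 1, 2181 is a Sunday.
The first Thursday is therefore July 5 (4 days later).
The third Thursday is 5 + 2×7 = July 19.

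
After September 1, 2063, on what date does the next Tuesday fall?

Sep 1, 2063 is a Saturday.
From Saturday to the next Tuesday is 3 days.
Sep 1, 2063 + 3 = Sep 4, 2063.

September 4, 2063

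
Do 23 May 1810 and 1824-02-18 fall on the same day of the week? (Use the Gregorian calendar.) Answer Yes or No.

From May 23, 1810 to Feb 18, 1824 is 5019 days.
5019 mod 7 = 0, so they are the same weekday.
(May 23, 1810 is a Wednesday; Feb 18, 1824 is a Wednesday.)

Yes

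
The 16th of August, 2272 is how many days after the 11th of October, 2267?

Oct 11, 2267 → Oct 11, 2268: 366 days (Feb 29, 2268 is in that span).
Oct 11, 2268 → Oct 11, 2269: 365 days.
Oct 11, 2269 → Oct 11, 2270: 365 days.
Oct 11, 2270 → Oct 11, 2271: 365 days.
Oct 11, 2271 → Nov 11, 2271: 31 days (October has 31).
Nov 11, 2271 → Dec 11, 2271: 30 days (November has 30).
Dec 11, 2271 → Jan 11, 2272: 31 days (December has 31).
Jan 11, 2272 → Feb 11, 2272: 31 days (January has 31).
Feb 11, 2272 → Mar 11, 2272: 29 days (February has 29).
Mar 11, 2272 → Apr 11, 2272: 31 days (March has 31).
Apr 11, 2272 → May 11, 2272: 30 days (April has 30).
May 11, 2272 → Jun 11, 2272: 31 days (May has 31).
Jun 11, 2272 → Jul 11, 2272: 30 days (June has 30).
Jul 11, 2272 → Aug 11, 2272: 31 days (July has 31).
Aug 11, 2272 → Aug 16, 2272: 5 days.
Total: 1771 days.

1771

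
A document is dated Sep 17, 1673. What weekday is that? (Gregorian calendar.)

Sunday

Doomsday rule: the anchor day for the 1600s is Tuesday. For year 73: 73÷12 = 6 r 1, and 1÷4 = 0, so 6+1+0 = 7.
Tuesday + 7 ≡ Tuesday — that's 1673's doomsday.
In September the doomsday date is Sep 5.
Sep 17 is 12 days after Sep 5; 12 mod 7 = 5, so Tuesday + 5 = Sunday.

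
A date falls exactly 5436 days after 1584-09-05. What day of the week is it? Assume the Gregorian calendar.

Sep 5, 1584 is a Wednesday.
5436 mod 7 = 4, so 5436 days after a Wednesday is Wednesday + 4 = Sunday.

Sunday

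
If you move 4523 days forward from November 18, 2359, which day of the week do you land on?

Thursday

Nov 18, 2359 is a Wednesday.
4523 mod 7 = 1, so 4523 days after a Wednesday is Wednesday + 1 = Thursday.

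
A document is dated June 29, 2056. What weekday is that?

Doomsday rule: the anchor day for the 2000s is Tuesday. For year 56: 56÷12 = 4 r 8, and 8÷4 = 2, so 4+8+2 = 14.
Tuesday + 14 ≡ Tuesday — that's 2056's doomsday.
In June the doomsday date is Jun 6.
Jun 29 is 23 days after Jun 6; 23 mod 7 = 2, so Tuesday + 2 = Thursday.

Thursday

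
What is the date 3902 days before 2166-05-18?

−365 (one year) → May 18, 2165 (3537 left).
−365 (one year) → May 18, 2164 (3172 left).
−366 (one year; includes Feb 29, 2164) → May 18, 2163 (2806 left).
−365 (one year) → May 18, 2162 (2441 left).
−365 (one year) → May 18, 2161 (2076 left).
−365 (one year) → May 18, 2160 (1711 left).
−366 (one year; includes Feb 29, 2160) → May 18, 2159 (1345 left).
−365 (one year) → May 18, 2158 (980 left).
−365 (one year) → May 18, 2157 (615 left).
−365 (one year) → May 18, 2156 (250 left).
−18 → Apr 30, 2156 (end of Apr, 30 days; 232 left).
−30 → Mar 31, 2156 (end of Mar, 31 days; 202 left).
−31 → Feb 29, 2156 (end of Feb, 29 days; 171 left).
−29 → Jan 31, 2156 (end of Jan, 31 days; 142 left).
−31 → Dec 31, 2155 (end of Dec, 31 days; 111 left).
−31 → Nov 30, 2155 (end of Nov, 30 days; 80 left).
−30 → Oct 31, 2155 (end of Oct, 31 days; 50 left).
−31 → Sep 30, 2155 (end of Sep, 30 days; 19 left).
−19 → Sep 11, 2155.

September 11, 2155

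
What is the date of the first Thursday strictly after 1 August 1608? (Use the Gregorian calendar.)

Aug 1, 1608 is a Friday.
From Friday to the next Thursday is 6 days.
Aug 1, 1608 + 6 = Aug 7, 1608.

August 7, 1608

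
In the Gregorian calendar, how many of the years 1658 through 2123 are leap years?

112

Multiples of 4 in [1658,2123]: 116.
Of those, multiples of 100: 5 (not leap unless ÷400).
Multiples of 400: 1.
Leap years = 116 − 5 + 1 = 112.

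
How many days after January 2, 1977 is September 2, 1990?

4991

Jan 2, 1977 → Jan 2, 1978: 365 days.
Jan 2, 1978 → Jan 2, 1979: 365 days.
Jan 2, 1979 → Jan 2, 1980: 365 days.
Jan 2, 1980 → Jan 2, 1981: 366 days (Feb 29, 1980 is in that span).
Jan 2, 1981 → Jan 2, 1982: 365 days.
Jan 2, 1982 → Jan 2, 1983: 365 days.
Jan 2, 1983 → Jan 2, 1984: 365 days.
Jan 2, 1984 → Jan 2, 1985: 366 days (Feb 29, 1984 is in that span).
Jan 2, 1985 → Jan 2, 1986: 365 days.
Jan 2, 1986 → Jan 2, 1987: 365 days.
Jan 2, 1987 → Jan 2, 1988: 365 days.
Jan 2, 1988 → Jan 2, 1989: 366 days (Feb 29, 1988 is in that span).
Jan 2, 1989 → Jan 2, 1990: 365 days.
Jan 2, 1990 → Feb 2, 1990: 31 days (January has 31).
Feb 2, 1990 → Mar 2, 1990: 28 days (February has 28).
Mar 2, 1990 → Apr 2, 1990: 31 days (March has 31).
Apr 2, 1990 → May 2, 1990: 30 days (April has 30).
May 2, 1990 → Jun 2, 1990: 31 days (May has 31).
Jun 2, 1990 → Jul 2, 1990: 30 days (June has 30).
Jul 2, 1990 → Aug 2, 1990: 31 days (July has 31).
Aug 2, 1990 → Sep 2, 1990: 31 days.
Total: 4991 days.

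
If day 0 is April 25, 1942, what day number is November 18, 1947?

Apr 25, 1942 → Apr 25, 1943: 365 days.
Apr 25, 1943 → Apr 25, 1944: 366 days (Feb 29, 1944 is in that span).
Apr 25, 1944 → Apr 25, 1945: 365 days.
Apr 25, 1945 → Apr 25, 1946: 365 days.
Apr 25, 1946 → Apr 25, 1947: 365 days.
Apr 25, 1947 → May 25, 1947: 30 days (April has 30).
May 25, 1947 → Jun 25, 1947: 31 days (May has 31).
Jun 25, 1947 → Jul 25, 1947: 30 days (June has 30).
Jul 25, 1947 → Aug 25, 1947: 31 days (July has 31).
Aug 25, 1947 → Sep 25, 1947: 31 days (August has 31).
Sep 25, 1947 → Oct 25, 1947: 30 days (September has 30).
Oct 25, 1947 → Nov 18, 1947: 24 days.
Total: 2033 days.

2033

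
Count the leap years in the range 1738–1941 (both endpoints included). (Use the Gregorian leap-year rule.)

Multiples of 4 in [1738,1941]: 51.
Of those, multiples of 100: 2 (not leap unless ÷400).
Multiples of 400: 0.
Leap years = 51 − 2 + 0 = 49.

49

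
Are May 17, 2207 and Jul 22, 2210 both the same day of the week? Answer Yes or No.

Yes

From May 17, 2207 to Jul 22, 2210 is 1162 days.
1162 mod 7 = 0, so they are the same weekday.
(May 17, 2207 is a Sunday; Jul 22, 2210 is a Sunday.)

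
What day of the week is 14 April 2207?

Doomsday rule: the anchor day for the 2200s is Friday. For year 07: 7÷12 = 0 r 7, and 7÷4 = 1, so 0+7+1 = 8.
Friday + 8 ≡ Saturday — that's 2207's doomsday.
In April the doomsday date is Apr 4.
Apr 14 is 10 days after Apr 4; 10 mod 7 = 3, so Saturday + 3 = Tuesday.

Tuesday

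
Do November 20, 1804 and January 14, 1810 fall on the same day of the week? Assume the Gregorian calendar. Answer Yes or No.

No

From Nov 20, 1804 to Jan 14, 1810 is 1881 days.
1881 mod 7 = 5, so they are different weekdays.
(Nov 20, 1804 is a Tuesday; Jan 14, 1810 is a Sunday.)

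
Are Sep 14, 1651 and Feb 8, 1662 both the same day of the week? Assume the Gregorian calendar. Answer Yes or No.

No

From Sep 14, 1651 to Feb 8, 1662 is 3800 days.
3800 mod 7 = 6, so they are different weekdays.
(Sep 14, 1651 is a Thursday; Feb 8, 1662 is a Wednesday.)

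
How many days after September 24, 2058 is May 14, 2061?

Sep 24, 2058 → Sep 24, 2059: 365 days.
Sep 24, 2059 → Sep 24, 2060: 366 days (Feb 29, 2060 is in that span).
Sep 24, 2060 → Oct 24, 2060: 30 days (September has 30).
Oct 24, 2060 → Nov 24, 2060: 31 days (October has 31).
Nov 24, 2060 → Dec 24, 2060: 30 days (November has 30).
Dec 24, 2060 → Jan 24, 2061: 31 days (December has 31).
Jan 24, 2061 → Feb 24, 2061: 31 days (January has 31).
Feb 24, 2061 → Mar 24, 2061: 28 days (February has 28).
Mar 24, 2061 → Apr 24, 2061: 31 days (March has 31).
Apr 24, 2061 → May 14, 2061: 20 days.
Total: 963 days.

963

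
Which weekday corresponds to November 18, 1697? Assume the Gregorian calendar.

Doomsday rule: the anchor day for the 1600s is Tuesday. For year 97: 97÷12 = 8 r 1, and 1÷4 = 0, so 8+1+0 = 9.
Tuesday + 9 ≡ Thursday — that's 1697's doomsday.
In November the doomsday date is Nov 7.
Nov 18 is 11 days after Nov 7; 11 mod 7 = 4, so Thursday + 4 = Monday.

Monday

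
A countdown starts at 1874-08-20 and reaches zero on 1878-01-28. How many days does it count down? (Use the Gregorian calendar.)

Aug 20, 1874 → Aug 20, 1875: 365 days.
Aug 20, 1875 → Aug 20, 1876: 366 days (Feb 29, 1876 is in that span).
Aug 20, 1876 → Aug 20, 1877: 365 days.
Aug 20, 1877 → Sep 20, 1877: 31 days (August has 31).
Sep 20, 1877 → Oct 20, 1877: 30 days (September has 30).
Oct 20, 1877 → Nov 20, 1877: 31 days (October has 31).
Nov 20, 1877 → Dec 20, 1877: 30 days (November has 30).
Dec 20, 1877 → Jan 20, 1878: 31 days (December has 31).
Jan 20, 1878 → Jan 28, 1878: 8 days.
Total: 1257 days.

1257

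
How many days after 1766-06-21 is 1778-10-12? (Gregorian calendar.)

Jun 21, 1766 → Jun 21, 1767: 365 days.
Jun 21, 1767 → Jun 21, 1768: 366 days (Feb 29, 1768 is in that span).
Jun 21, 1768 → Jun 21, 1769: 365 days.
Jun 21, 1769 → Jun 21, 1770: 365 days.
Jun 21, 1770 → Jun 21, 1771: 365 days.
Jun 21, 1771 → Jun 21, 1772: 366 days (Feb 29, 1772 is in that span).
Jun 21, 1772 → Jun 21, 1773: 365 days.
Jun 21, 1773 → Jun 21, 1774: 365 days.
Jun 21, 1774 → Jun 21, 1775: 365 days.
Jun 21, 1775 → Jun 21, 1776: 366 days (Feb 29, 1776 is in that span).
Jun 21, 1776 → Jun 21, 1777: 365 days.
Jun 21, 1777 → Jun 21, 1778: 365 days.
Jun 21, 1778 → Jul 21, 1778: 30 days (June has 30).
Jul 21, 1778 → Aug 21, 1778: 31 days (July has 31).
Aug 21, 1778 → Sep 21, 1778: 31 days (August has 31).
Sep 21, 1778 → Oct 12, 1778: 21 days.
Total: 4496 days.

4496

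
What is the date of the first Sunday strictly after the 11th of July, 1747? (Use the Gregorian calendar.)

Jul 11, 1747 is a Tuesday.
From Tuesday to the next Sunday is 5 days.
Jul 11, 1747 + 5 = Jul 16, 1747.

July 16, 1747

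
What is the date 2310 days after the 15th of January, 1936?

+366 (one year; includes Feb 29, 1936) → Jan 15, 1937 (1944 left).
+365 (one year) → Jan 15, 1938 (1579 left).
+365 (one year) → Jan 15, 1939 (1214 left).
+365 (one year) → Jan 15, 1940 (849 left).
+366 (one year; includes Feb 29, 1940) → Jan 15, 1941 (483 left).
+365 (one year) → Jan 15, 1942 (118 left).
Jan has 31 days: +17 → Feb 1, 1942 (101 left).
Feb has 28 days: +28 → Mar 1, 1942 (73 left).
Mar has 31 days: +31 → Apr 1, 1942 (42 left).
Apr has 30 days: +30 → May 1, 1942 (12 left).
+12 → May 13, 1942.

May 13, 1942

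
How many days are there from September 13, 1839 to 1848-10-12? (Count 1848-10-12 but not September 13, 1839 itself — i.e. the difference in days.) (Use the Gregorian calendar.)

3317

Sep 13, 1839 → Sep 13, 1840: 366 days (Feb 29, 1840 is in that span).
Sep 13, 1840 → Sep 13, 1841: 365 days.
Sep 13, 1841 → Sep 13, 1842: 365 days.
Sep 13, 1842 → Sep 13, 1843: 365 days.
Sep 13, 1843 → Sep 13, 1844: 366 days (Feb 29, 1844 is in that span).
Sep 13, 1844 → Sep 13, 1845: 365 days.
Sep 13, 1845 → Sep 13, 1846: 365 days.
Sep 13, 1846 → Sep 13, 1847: 365 days.
Sep 13, 1847 → Oct 13, 1847: 30 days (September has 30).
Oct 13, 1847 → Nov 13, 1847: 31 days (October has 31).
Nov 13, 1847 → Dec 13, 1847: 30 days (November has 30).
Dec 13, 1847 → Jan 13, 1848: 31 days (December has 31).
Jan 13, 1848 → Feb 13, 1848: 31 days (January has 31).
Feb 13, 1848 → Mar 13, 1848: 29 days (February has 29).
Mar 13, 1848 → Apr 13, 1848: 31 days (March has 31).
Apr 13, 1848 → May 13, 1848: 30 days (April has 30).
May 13, 1848 → Jun 13, 1848: 31 days (May has 31).
Jun 13, 1848 → Jul 13, 1848: 30 days (June has 30).
Jul 13, 1848 → Aug 13, 1848: 31 days (July has 31).
Aug 13, 1848 → Sep 13, 1848: 31 days (August has 31).
Sep 13, 1848 → Oct 12, 1848: 29 days.
Total: 3317 days.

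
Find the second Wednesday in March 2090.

March 8, 2090

March 1, 2090 is a Wednesday.
The first Wednesday is therefore March 1 (same day).
The second Wednesday is 1 + 1×7 = March 8.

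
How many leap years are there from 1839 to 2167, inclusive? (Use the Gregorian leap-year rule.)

Multiples of 4 in [1839,2167]: 82.
Of those, multiples of 100: 3 (not leap unless ÷400).
Multiples of 400: 1.
Leap years = 82 − 3 + 1 = 80.

80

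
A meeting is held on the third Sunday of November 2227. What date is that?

November 18, 2227

November 1, 2227 is a Thursday.
The first Sunday is therefore November 4 (3 days later).
The third Sunday is 4 + 2×7 = November 18.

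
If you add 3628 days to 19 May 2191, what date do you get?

+366 (one year; includes Feb 29, 2192) → May 19, 2192 (3262 left).
+365 (one year) → May 19, 2193 (2897 left).
+365 (one year) → May 19, 2194 (2532 left).
+365 (one year) → May 19, 2195 (2167 left).
+366 (one year; includes Feb 29, 2196) → May 19, 2196 (1801 left).
+365 (one year) → May 19, 2197 (1436 left).
+365 (one year) → May 19, 2198 (1071 left).
+365 (one year) → May 19, 2199 (706 left).
+365 (one year) → May 19, 2200 (341 left).
May has 31 days: +13 → Jun 1, 2200 (328 left).
Jun has 30 days: +30 → Jul 1, 2200 (298 left).
Jul has 31 days: +31 → Aug 1, 2200 (267 left).
Aug has 31 days: +31 → Sep 1, 2200 (236 left).
Sep has 30 days: +30 → Oct 1, 2200 (206 left).
Oct has 31 days: +31 → Nov 1, 2200 (175 left).
Nov has 30 days: +30 → Dec 1, 2200 (145 left).
Dec has 31 days: +31 → Jan 1, 2201 (114 left).
Jan has 31 days: +31 → Feb 1, 2201 (83 left).
Feb has 28 days: +28 → Mar 1, 2201 (55 left).
Mar has 31 days: +31 → Apr 1, 2201 (24 left).
+24 → Apr 25, 2201.

April 25, 2201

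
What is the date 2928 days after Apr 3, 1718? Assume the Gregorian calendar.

April 9, 1726

+365 (one year) → Apr 3, 1719 (2563 left).
+366 (one year; includes Feb 29, 1720) → Apr 3, 1720 (2197 left).
+365 (one year) → Apr 3, 1721 (1832 left).
+365 (one year) → Apr 3, 1722 (1467 left).
+365 (one year) → Apr 3, 1723 (1102 left).
+366 (one year; includes Feb 29, 1724) → Apr 3, 1724 (736 left).
+365 (one year) → Apr 3, 1725 (371 left).
Apr has 30 days: +28 → May 1, 1725 (343 left).
May has 31 days: +31 → Jun 1, 1725 (312 left).
Jun has 30 days: +30 → Jul 1, 1725 (282 left).
Jul has 31 days: +31 → Aug 1, 1725 (251 left).
Aug has 31 days: +31 → Sep 1, 1725 (220 left).
Sep has 30 days: +30 → Oct 1, 1725 (190 left).
Oct has 31 days: +31 → Nov 1, 1725 (159 left).
Nov has 30 days: +30 → Dec 1, 1725 (129 left).
Dec has 31 days: +31 → Jan 1, 1726 (98 left).
Jan has 31 days: +31 → Feb 1, 1726 (67 left).
Feb has 28 days: +28 → Mar 1, 1726 (39 left).
Mar has 31 days: +31 → Apr 1, 1726 (8 left).
+8 → Apr 9, 1726.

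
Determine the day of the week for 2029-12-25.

Tuesday

Doomsday rule: the anchor day for the 2000s is Tuesday. For year 29: 29÷12 = 2 r 5, and 5÷4 = 1, so 2+5+1 = 8.
Tuesday + 8 ≡ Wednesday — that's 2029's doomsday.
In December the doomsday date is Dec 12.
Dec 25 is 13 days after Dec 12; 13 mod 7 = 6, so Wednesday + 6 = Tuesday.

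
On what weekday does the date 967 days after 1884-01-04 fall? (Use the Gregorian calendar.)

Saturday

Jan 4, 1884 is a Friday.
967 mod 7 = 1, so 967 days after a Friday is Friday + 1 = Saturday.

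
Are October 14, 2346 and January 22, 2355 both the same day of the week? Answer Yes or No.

No

From Oct 14, 2346 to Jan 22, 2355 is 3022 days.
3022 mod 7 = 5, so they are different weekdays.
(Oct 14, 2346 is a Monday; Jan 22, 2355 is a Saturday.)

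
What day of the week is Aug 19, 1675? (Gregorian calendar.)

Monday

Doomsday rule: the anchor day for the 1600s is Tuesday. For year 75: 75÷12 = 6 r 3, and 3÷4 = 0, so 6+3+0 = 9.
Tuesday + 9 ≡ Thursday — that's 1675's doomsday.
In August the doomsday date is Aug 8.
Aug 19 is 11 days after Aug 8; 11 mod 7 = 4, so Thursday + 4 = Monday.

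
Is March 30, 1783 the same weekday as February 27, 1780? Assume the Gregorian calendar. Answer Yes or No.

From Feb 27, 1780 to Mar 30, 1783 is 1127 days.
1127 mod 7 = 0, so they are the same weekday.
(Feb 27, 1780 is a Sunday; Mar 30, 1783 is a Sunday.)

Yes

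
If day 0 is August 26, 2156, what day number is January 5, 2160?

Aug 26, 2156 → Aug 26, 2157: 365 days.
Aug 26, 2157 → Aug 26, 2158: 365 days.
Aug 26, 2158 → Aug 26, 2159: 365 days.
Aug 26, 2159 → Sep 26, 2159: 31 days (August has 31).
Sep 26, 2159 → Oct 26, 2159: 30 days (September has 30).
Oct 26, 2159 → Nov 26, 2159: 31 days (October has 31).
Nov 26, 2159 → Dec 26, 2159: 30 days (November has 30).
Dec 26, 2159 → Jan 5, 2160: 10 days.
Total: 1227 days.

1227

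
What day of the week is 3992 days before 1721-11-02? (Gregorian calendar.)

Friday

Nov 2, 1721 is a Sunday.
3992 mod 7 = 2, so 3992 days before a Sunday is Sunday − 2 = Friday.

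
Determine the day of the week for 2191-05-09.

Doomsday rule: the anchor day for the 2100s is Sunday. For year 91: 91÷12 = 7 r 7, and 7÷4 = 1, so 7+7+1 = 15.
Sunday + 15 ≡ Monday — that's 2191's doomsday.
In May the doomsday date is May 9.
May 9 is the doomsday itself: Monday.

Monday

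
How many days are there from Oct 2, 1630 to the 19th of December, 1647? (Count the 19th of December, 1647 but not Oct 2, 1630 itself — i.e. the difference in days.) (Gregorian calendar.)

6287

Oct 2, 1630 → Oct 2, 1631: 365 days.
Oct 2, 1631 → Oct 2, 1632: 366 days (Feb 29, 1632 is in that span).
Oct 2, 1632 → Oct 2, 1633: 365 days.
Oct 2, 1633 → Oct 2, 1634: 365 days.
Oct 2, 1634 → Oct 2, 1635: 365 days.
Oct 2, 1635 → Oct 2, 1636: 366 days (Feb 29, 1636 is in that span).
Oct 2, 1636 → Oct 2, 1637: 365 days.
Oct 2, 1637 → Oct 2, 1638: 365 days.
Oct 2, 1638 → Oct 2, 1639: 365 days.
Oct 2, 1639 → Oct 2, 1640: 366 days (Feb 29, 1640 is in that span).
Oct 2, 1640 → Oct 2, 1641: 365 days.
Oct 2, 1641 → Oct 2, 1642: 365 days.
Oct 2, 1642 → Oct 2, 1643: 365 days.
Oct 2, 1643 → Oct 2, 1644: 366 days (Feb 29, 1644 is in that span).
Oct 2, 1644 → Oct 2, 1645: 365 days.
Oct 2, 1645 → Oct 2, 1646: 365 days.
Oct 2, 1646 → Oct 2, 1647: 365 days.
Oct 2, 1647 → Nov 2, 1647: 31 days (October has 31).
Nov 2, 1647 → Dec 2, 1647: 30 days (November has 30).
Dec 2, 1647 → Dec 19, 1647: 17 days.
Total: 6287 days.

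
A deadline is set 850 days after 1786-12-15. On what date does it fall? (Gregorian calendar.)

+365 (one year) → Dec 15, 1787 (485 left).
+366 (one year; includes Feb 29, 1788) → Dec 15, 1788 (119 left).
Dec has 31 days: +17 → Jan 1, 1789 (102 left).
Jan has 31 days: +31 → Feb 1, 1789 (71 left).
Feb has 28 days: +28 → Mar 1, 1789 (43 left).
Mar has 31 days: +31 → Apr 1, 1789 (12 left).
+12 → Apr 13, 1789.

April 13, 1789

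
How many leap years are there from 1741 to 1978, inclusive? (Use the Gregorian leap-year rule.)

Multiples of 4 in [1741,1978]: 59.
Of those, multiples of 100: 2 (not leap unless ÷400).
Multiples of 400: 0.
Leap years = 59 − 2 + 0 = 57.

57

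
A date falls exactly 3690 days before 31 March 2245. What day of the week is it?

First find the weekday of Mar 31, 2245. Doomsday rule: the anchor day for the 2200s is Friday. For year 45: 45÷12 = 3 r 9, and 9÷4 = 2, so 3+9+2 = 14.
Friday + 14 ≡ Friday — that's 2245's doomsday.
In March the doomsday date is Mar 14.
Mar 31 is 17 days after Mar 14; 17 mod 7 = 3, so Friday + 3 = Monday.
3690 mod 7 = 1, so 3690 days before a Monday is Monday − 1 = Sunday.

Sunday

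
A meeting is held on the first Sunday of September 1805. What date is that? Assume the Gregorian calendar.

September 1, 1805 is a Sunday.
The first Sunday is therefore September 1 (same day).

September 1, 1805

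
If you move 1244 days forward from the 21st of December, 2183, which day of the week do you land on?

First find the weekday of Dec 21, 2183. Doomsday rule: the anchor day for the 2100s is Sunday. For year 83: 83÷12 = 6 r 11, and 11÷4 = 2, so 6+11+2 = 19.
Sunday + 19 ≡ Friday — that's 2183's doomsday.
In December the doomsday date is Dec 12.
Dec 21 is 9 days after Dec 12; 9 mod 7 = 2, so Friday + 2 = Sunday.
1244 mod 7 = 5, so 1244 days after a Sunday is Sunday + 5 = Friday.

Friday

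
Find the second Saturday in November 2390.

November 1, 2390 is a Thursday.
The first Saturday is therefore November 3 (2 days later).
The second Saturday is 3 + 1×7 = November 10.

November 10, 2390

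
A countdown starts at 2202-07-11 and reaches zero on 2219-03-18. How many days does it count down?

6094

Jul 11, 2202 → Jul 11, 2203: 365 days.
Jul 11, 2203 → Jul 11, 2204: 366 days (Feb 29, 2204 is in that span).
Jul 11, 2204 → Jul 11, 2205: 365 days.
Jul 11, 2205 → Jul 11, 2206: 365 days.
Jul 11, 2206 → Jul 11, 2207: 365 days.
Jul 11, 2207 → Jul 11, 2208: 366 days (Feb 29, 2208 is in that span).
Jul 11, 2208 → Jul 11, 2209: 365 days.
Jul 11, 2209 → Jul 11, 2210: 365 days.
Jul 11, 2210 → Jul 11, 2211: 365 days.
Jul 11, 2211 → Jul 11, 2212: 366 days (Feb 29, 2212 is in that span).
Jul 11, 2212 → Jul 11, 2213: 365 days.
Jul 11, 2213 → Jul 11, 2214: 365 days.
Jul 11, 2214 → Jul 11, 2215: 365 days.
Jul 11, 2215 → Jul 11, 2216: 366 days (Feb 29, 2216 is in that span).
Jul 11, 2216 → Jul 11, 2217: 365 days.
Jul 11, 2217 → Jul 11, 2218: 365 days.
Jul 11, 2218 → Aug 11, 2218: 31 days (July has 31).
Aug 11, 2218 → Sep 11, 2218: 31 days (August has 31).
Sep 11, 2218 → Oct 11, 2218: 30 days (September has 30).
Oct 11, 2218 → Nov 11, 2218: 31 days (October has 31).
Nov 11, 2218 → Dec 11, 2218: 30 days (November has 30).
Dec 11, 2218 → Jan 11, 2219: 31 days (December has 31).
Jan 11, 2219 → Feb 11, 2219: 31 days (January has 31).
Feb 11, 2219 → Mar 11, 2219: 28 days (February has 28).
Mar 11, 2219 → Mar 18, 2219: 7 days.
Total: 6094 days.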